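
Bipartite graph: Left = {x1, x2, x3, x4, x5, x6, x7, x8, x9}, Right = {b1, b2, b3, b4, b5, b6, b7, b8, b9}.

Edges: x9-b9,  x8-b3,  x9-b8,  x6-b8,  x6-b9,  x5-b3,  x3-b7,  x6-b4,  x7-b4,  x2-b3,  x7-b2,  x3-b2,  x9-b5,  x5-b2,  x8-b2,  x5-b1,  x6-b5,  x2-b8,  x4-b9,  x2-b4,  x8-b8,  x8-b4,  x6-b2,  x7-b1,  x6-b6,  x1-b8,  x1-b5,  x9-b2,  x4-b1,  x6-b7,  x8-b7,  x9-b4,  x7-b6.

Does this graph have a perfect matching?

One maximum matching: x1→b8, x2→b3, x3→b2, x4→b9, x5→b1, x6→b7, x7→b6, x8→b4, x9→b5.
Every left vertex is matched, so this is a perfect matching.

Yes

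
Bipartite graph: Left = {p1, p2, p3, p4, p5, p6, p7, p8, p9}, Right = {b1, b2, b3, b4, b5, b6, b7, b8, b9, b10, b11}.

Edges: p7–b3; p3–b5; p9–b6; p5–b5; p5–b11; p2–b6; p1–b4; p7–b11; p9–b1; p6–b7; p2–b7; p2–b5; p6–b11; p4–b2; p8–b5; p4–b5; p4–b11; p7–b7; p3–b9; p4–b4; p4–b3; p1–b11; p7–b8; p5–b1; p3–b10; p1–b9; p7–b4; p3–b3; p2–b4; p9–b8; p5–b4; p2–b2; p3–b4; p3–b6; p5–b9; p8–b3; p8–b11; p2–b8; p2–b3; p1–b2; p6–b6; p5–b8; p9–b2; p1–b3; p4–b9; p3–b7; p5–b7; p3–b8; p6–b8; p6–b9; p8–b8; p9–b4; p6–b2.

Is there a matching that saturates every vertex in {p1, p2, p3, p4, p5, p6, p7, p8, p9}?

Yes

One maximum matching: p1-b2, p2-b5, p3-b4, p4-b11, p5-b7, p6-b6, p7-b8, p8-b3, p9-b1.
Every left vertex is matched, so this matching saturates all of them.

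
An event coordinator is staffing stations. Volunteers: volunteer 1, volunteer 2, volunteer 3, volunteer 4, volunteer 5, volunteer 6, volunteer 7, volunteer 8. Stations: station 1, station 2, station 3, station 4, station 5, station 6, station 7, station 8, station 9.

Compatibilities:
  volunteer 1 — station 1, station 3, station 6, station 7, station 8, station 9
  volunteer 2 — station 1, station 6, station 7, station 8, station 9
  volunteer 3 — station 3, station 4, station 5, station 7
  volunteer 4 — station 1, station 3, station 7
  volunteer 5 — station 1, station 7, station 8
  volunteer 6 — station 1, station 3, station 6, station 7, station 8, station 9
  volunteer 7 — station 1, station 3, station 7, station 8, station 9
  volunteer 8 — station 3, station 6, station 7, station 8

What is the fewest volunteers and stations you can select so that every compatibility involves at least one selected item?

The 7 edges volunteer 1–station 9, volunteer 2–station 6, volunteer 3–station 5, volunteer 4–station 3, volunteer 5–station 1, volunteer 6–station 8, volunteer 7–station 7 form a matching, so any vertex cover needs at least 7 vertices (one per matched edge).
Conversely {volunteer 3, station 1, station 3, station 6, station 7, station 8, station 9} meets every edge and has exactly 7 vertices, so 7 is optimal.

7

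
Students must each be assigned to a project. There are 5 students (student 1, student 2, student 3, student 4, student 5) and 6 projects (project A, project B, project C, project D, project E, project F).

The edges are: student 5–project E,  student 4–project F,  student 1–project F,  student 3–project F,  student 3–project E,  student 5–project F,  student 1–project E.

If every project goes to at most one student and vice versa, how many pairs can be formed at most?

2

For example, pair student 1→project F, student 3→project E.
The set {student 1, student 2, student 3, student 4, student 5} has only 2 neighbours ({project E, project F}), so by Hall's theorem at most 2 of the 5 students can be matched.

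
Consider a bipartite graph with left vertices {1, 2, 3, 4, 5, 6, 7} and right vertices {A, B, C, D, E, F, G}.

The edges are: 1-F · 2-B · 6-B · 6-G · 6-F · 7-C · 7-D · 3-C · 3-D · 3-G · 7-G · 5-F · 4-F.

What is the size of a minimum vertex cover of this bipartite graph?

The 5 edges 1–F, 2–B, 3–D, 6–G, 7–C form a matching, so any vertex cover needs at least 5 vertices (one per matched edge).
Conversely {2, 3, 6, 7, F} meets every edge and has exactly 5 vertices, so 5 is optimal.

5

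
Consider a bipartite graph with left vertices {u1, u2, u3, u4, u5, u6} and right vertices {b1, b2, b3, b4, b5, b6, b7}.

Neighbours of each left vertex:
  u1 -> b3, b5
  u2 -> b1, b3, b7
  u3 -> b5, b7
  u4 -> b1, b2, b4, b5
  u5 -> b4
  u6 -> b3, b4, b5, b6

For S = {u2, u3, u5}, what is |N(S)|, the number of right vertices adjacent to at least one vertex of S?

5

The union of neighbours of {u2, u3, u5} is {b1, b3, b4, b5, b7}, which has 5 elements.
Since |N(S)| = 5 ≥ |S| = 3, Hall's condition holds for this subset.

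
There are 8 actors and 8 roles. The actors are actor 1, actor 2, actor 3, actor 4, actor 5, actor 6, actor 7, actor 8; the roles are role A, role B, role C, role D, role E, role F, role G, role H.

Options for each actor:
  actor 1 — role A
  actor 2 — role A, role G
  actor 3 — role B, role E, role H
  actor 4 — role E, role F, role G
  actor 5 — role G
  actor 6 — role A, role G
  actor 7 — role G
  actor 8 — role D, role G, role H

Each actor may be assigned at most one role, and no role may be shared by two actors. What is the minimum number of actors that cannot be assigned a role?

3

One maximum matching: actor 1–role A, actor 2–role G, actor 3–role H, actor 4–role F, actor 8–role D.
The set {actor 1, actor 2, actor 5, actor 6, actor 7} has only 2 neighbours ({role A, role G}), so by Hall's theorem at most 5 of the 8 actors can be matched.
That matches 5 of the 8, leaving 3 unmatched; no matching can do better.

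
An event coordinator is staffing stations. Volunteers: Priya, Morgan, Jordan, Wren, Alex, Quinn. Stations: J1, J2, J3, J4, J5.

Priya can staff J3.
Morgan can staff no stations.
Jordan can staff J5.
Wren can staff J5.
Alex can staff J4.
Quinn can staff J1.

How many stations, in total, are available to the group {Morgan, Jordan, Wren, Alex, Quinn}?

3

The union of neighbours of {Morgan, Jordan, Wren, Alex, Quinn} is {J1, J4, J5}, which has 3 elements.
Since |N(S)| = 3 < |S| = 5, Hall's condition fails for this subset.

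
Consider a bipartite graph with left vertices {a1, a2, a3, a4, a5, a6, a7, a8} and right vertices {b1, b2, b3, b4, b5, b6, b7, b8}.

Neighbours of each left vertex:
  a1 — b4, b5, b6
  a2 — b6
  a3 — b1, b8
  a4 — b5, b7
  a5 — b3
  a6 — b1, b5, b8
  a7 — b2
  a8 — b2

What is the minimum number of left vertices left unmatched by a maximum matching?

1

For example, pair a1–b4, a2–b6, a3–b8, a4–b7, a5–b3, a6–b5, a7–b2.
The set {a7, a8} has only 1 neighbour ({b2}), so by Hall's theorem at most 7 of the 8 left vertices can be matched.
That matches 7 of the 8, leaving 1 unmatched; no matching can do better.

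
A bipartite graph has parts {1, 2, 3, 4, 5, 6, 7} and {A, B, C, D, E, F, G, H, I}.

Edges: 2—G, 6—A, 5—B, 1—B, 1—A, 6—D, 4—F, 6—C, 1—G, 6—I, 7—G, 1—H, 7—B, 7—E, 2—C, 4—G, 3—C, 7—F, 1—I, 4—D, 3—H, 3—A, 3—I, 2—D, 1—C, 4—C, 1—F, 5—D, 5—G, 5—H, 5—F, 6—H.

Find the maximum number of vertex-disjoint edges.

One maximum matching: 1–G, 2–C, 3–I, 4–F, 5–H, 6–A, 7–B.
This saturates every left vertex, so 7 is the maximum.

7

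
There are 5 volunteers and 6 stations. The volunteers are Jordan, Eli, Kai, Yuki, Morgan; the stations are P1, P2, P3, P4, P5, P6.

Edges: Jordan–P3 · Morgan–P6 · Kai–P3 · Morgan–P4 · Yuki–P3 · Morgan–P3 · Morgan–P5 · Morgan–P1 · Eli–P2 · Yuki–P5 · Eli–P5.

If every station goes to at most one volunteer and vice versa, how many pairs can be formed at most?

4

One maximum matching: Jordan–P3, Eli–P2, Yuki–P5, Morgan–P1.
The set {Jordan, Kai} has only 1 neighbour ({P3}), so by Hall's theorem at most 4 of the 5 volunteers can be matched.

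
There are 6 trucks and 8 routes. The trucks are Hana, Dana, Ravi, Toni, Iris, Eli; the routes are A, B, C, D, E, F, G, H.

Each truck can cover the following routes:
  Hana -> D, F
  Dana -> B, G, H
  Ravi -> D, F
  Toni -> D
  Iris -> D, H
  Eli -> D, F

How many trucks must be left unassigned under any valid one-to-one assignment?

2

One maximum matching: Hana–D, Dana–B, Ravi–F, Iris–H.
The set {Hana, Ravi, Toni, Eli} has only 2 neighbours ({D, F}), so by Hall's theorem at most 4 of the 6 trucks can be matched.
That matches 4 of the 6, leaving 2 unmatched; no matching can do better.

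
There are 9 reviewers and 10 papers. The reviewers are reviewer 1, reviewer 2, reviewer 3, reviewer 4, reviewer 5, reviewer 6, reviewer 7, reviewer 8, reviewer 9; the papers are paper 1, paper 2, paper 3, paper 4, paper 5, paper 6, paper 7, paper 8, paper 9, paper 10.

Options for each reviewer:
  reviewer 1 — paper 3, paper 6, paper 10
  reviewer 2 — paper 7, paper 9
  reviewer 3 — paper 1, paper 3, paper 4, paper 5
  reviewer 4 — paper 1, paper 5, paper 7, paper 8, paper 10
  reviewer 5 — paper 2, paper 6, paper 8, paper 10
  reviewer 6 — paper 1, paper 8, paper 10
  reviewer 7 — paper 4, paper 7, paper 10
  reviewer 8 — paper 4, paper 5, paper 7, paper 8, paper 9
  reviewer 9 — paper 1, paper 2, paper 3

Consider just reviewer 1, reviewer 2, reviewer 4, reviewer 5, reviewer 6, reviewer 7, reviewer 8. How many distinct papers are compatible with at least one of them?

10

The union of neighbours of {reviewer 1, reviewer 2, reviewer 4, reviewer 5, reviewer 6, reviewer 7, reviewer 8} is {paper 1, paper 2, paper 3, paper 4, paper 5, paper 6, paper 7, paper 8, paper 9, paper 10}, which has 10 elements.
Since |N(S)| = 10 ≥ |S| = 7, Hall's condition holds for this subset.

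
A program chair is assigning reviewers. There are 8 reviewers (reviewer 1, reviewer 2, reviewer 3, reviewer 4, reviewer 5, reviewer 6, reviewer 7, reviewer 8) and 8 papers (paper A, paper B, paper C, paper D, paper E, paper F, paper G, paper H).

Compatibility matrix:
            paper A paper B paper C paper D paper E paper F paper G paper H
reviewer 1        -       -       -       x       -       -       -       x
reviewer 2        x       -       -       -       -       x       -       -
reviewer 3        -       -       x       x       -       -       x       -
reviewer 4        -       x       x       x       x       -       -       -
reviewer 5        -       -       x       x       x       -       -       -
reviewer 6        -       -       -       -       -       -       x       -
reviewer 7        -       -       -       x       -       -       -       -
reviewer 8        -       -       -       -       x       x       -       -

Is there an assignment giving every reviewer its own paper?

Yes

One maximum matching: reviewer 1-paper H, reviewer 2-paper A, reviewer 3-paper C, reviewer 4-paper B, reviewer 5-paper E, reviewer 6-paper G, reviewer 7-paper D, reviewer 8-paper F.
Every reviewer is matched, so this is a perfect matching.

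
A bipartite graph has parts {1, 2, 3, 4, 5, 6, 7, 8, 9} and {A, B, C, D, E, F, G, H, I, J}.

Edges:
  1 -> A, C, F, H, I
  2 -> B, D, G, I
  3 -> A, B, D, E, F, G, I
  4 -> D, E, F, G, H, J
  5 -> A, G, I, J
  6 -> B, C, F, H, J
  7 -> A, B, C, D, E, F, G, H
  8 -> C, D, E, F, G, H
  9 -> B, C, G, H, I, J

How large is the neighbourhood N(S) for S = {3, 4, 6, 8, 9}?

10

The union of neighbours of {3, 4, 6, 8, 9} is {A, B, C, D, E, F, G, H, I, J}, which has 10 elements.
Since |N(S)| = 10 ≥ |S| = 5, Hall's condition holds for this subset.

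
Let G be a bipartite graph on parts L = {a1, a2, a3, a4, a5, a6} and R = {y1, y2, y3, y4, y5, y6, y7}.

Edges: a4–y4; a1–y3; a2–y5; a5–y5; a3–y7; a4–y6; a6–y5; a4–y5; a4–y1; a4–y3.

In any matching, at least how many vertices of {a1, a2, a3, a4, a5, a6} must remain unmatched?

2

One maximum matching: a1-y3, a2-y5, a3-y7, a4-y6.
The set {a2, a5, a6} has only 1 neighbour ({y5}), so by Hall's theorem at most 4 of the 6 left vertices can be matched.
That matches 4 of the 6, leaving 2 unmatched; no matching can do better.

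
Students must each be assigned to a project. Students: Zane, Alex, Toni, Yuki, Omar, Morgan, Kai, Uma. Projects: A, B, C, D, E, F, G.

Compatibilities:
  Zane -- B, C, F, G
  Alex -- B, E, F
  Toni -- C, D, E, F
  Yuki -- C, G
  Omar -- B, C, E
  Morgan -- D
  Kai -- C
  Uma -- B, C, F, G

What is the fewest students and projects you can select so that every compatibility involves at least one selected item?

{B, C, D, E, F, G} is a vertex cover of size 6: every edge has an endpoint in this set.
No smaller cover exists because Zane–F, Alex–E, Toni–C, Yuki–G, Omar–B, Morgan–D is a matching of size 6, and a cover must include an endpoint of each of these disjoint edges (König's theorem).

6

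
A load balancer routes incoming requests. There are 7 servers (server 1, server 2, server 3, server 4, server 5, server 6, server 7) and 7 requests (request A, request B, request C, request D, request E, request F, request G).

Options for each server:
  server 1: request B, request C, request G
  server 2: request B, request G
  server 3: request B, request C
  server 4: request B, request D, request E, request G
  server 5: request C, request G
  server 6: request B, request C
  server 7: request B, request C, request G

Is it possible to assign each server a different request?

No

The set {server 1, server 2, server 3, server 5, server 6, server 7} has only 3 neighbours ({request B, request C, request G}), so by Hall's theorem at most 4 of the 7 servers can be matched.
Hence no matching covers every server.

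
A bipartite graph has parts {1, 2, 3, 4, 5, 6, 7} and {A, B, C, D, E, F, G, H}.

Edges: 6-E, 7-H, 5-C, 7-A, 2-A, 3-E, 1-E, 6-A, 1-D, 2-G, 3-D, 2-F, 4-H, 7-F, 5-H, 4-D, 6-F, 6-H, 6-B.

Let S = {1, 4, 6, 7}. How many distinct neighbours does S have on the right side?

6

The union of neighbours of {1, 4, 6, 7} is {A, B, D, E, F, H}, which has 6 elements.
Since |N(S)| = 6 ≥ |S| = 4, Hall's condition holds for this subset.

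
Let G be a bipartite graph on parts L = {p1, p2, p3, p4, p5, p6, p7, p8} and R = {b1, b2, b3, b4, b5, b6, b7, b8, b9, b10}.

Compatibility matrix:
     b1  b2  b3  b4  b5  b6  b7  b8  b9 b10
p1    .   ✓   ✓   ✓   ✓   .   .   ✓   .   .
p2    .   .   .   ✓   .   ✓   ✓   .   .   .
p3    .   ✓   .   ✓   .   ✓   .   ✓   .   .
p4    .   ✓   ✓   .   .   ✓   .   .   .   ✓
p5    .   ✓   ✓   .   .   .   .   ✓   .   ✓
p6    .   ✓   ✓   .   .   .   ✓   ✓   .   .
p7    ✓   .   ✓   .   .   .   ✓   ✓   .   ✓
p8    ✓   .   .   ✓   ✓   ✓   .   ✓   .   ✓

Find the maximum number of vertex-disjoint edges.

For example, pair p1–b5, p2–b6, p3–b8, p4–b10, p5–b3, p6–b2, p7–b7, p8–b1.
This saturates every left vertex, so 8 is the maximum.

8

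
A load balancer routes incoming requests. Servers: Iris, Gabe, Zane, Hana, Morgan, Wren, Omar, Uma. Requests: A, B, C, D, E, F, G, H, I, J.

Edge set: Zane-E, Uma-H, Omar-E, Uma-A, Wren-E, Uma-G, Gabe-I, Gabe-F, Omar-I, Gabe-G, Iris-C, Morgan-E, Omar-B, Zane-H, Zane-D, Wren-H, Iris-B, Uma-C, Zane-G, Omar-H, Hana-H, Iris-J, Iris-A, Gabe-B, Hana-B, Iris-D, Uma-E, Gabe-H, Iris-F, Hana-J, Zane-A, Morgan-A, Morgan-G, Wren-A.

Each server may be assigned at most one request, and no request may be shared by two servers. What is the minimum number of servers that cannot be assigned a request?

0

For example, pair Iris→J, Gabe→F, Zane→A, Hana→B, Morgan→E, Wren→H, Omar→I, Uma→G.
This saturates every server, so 8 is the maximum.
That matches 8 of the 8, leaving 0 unmatched; no matching can do better.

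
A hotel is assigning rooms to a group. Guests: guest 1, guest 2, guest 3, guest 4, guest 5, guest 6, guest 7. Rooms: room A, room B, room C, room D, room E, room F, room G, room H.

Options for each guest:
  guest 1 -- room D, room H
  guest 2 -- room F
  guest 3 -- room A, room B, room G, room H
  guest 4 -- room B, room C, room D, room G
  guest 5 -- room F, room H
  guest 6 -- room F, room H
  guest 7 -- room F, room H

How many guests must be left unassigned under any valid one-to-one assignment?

For example, pair guest 1→room D, guest 2→room F, guest 3→room G, guest 4→room B, guest 5→room H.
The set {guest 2, guest 5, guest 6, guest 7} has only 2 neighbours ({room F, room H}), so by Hall's theorem at most 5 of the 7 guests can be matched.
That matches 5 of the 7, leaving 2 unmatched; no matching can do better.

2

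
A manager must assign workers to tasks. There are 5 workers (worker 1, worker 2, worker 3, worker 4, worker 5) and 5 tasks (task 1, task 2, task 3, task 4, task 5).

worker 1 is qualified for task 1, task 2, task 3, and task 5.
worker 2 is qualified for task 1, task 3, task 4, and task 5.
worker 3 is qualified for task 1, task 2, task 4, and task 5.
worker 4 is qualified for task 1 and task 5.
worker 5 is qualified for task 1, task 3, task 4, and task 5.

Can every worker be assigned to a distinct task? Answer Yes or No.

One maximum matching: worker 1→task 3, worker 2→task 4, worker 3→task 2, worker 4→task 1, worker 5→task 5.
All 5 workers are covered.

Yes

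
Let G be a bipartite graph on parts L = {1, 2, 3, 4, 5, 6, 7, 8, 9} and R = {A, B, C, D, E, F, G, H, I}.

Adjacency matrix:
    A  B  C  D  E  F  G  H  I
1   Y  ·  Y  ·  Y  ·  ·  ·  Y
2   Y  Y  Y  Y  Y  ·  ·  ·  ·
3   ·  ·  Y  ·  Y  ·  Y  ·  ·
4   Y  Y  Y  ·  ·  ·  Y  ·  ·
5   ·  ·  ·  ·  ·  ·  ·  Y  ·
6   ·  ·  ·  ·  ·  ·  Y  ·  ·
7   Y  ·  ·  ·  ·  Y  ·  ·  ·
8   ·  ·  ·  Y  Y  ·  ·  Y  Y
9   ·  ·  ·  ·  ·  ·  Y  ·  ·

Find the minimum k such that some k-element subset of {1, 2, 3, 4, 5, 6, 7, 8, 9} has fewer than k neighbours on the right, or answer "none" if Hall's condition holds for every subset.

2

Take S = {6, 9}. Its neighbourhood is {G}, so |N(S)| = 1 < |S| = 2.
No single vertex violates Hall's condition since each has at least one neighbour, so 2 is the minimum.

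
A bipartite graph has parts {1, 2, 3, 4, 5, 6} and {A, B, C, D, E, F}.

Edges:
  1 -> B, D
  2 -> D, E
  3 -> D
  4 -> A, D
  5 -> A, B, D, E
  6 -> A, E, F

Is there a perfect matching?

The set {1, 2, 3, 4, 5} has only 4 neighbours ({A, B, D, E}), so by Hall's theorem at most 5 of the 6 left vertices can be matched.
Hence no matching covers every left vertex.

No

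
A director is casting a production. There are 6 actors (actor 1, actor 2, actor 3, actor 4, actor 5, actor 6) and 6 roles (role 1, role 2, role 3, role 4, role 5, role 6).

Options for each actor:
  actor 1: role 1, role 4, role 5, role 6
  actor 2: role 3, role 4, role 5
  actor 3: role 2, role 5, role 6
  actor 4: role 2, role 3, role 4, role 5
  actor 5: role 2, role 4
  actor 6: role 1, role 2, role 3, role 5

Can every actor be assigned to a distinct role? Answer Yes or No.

Yes

One maximum matching: actor 1-role 1, actor 2-role 3, actor 3-role 6, actor 4-role 4, actor 5-role 2, actor 6-role 5.
Every actor is matched, so this is a perfect matching.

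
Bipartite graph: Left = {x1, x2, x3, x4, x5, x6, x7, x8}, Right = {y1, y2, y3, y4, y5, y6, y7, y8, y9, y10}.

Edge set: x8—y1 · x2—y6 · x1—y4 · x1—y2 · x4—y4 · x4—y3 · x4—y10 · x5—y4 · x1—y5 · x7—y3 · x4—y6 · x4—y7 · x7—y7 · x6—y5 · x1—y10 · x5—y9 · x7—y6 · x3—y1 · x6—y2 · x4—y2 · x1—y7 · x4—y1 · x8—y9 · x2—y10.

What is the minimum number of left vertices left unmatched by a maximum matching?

0

A valid assignment of size 8: x1–y7, x2–y10, x3–y1, x4–y6, x5–y4, x6–y2, x7–y3, x8–y9.
All 8 left vertices are matched, so no larger matching exists.
That matches 8 of the 8, leaving 0 unmatched; no matching can do better.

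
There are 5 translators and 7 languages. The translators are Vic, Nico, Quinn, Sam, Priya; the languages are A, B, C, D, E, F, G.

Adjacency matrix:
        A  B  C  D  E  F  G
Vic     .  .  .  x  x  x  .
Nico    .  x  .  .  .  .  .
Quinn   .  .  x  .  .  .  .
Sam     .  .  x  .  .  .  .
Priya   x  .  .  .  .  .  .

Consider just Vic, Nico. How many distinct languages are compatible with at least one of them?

4

The union of neighbours of {Vic, Nico} is {B, D, E, F}, which has 4 elements.
Since |N(S)| = 4 ≥ |S| = 2, Hall's condition holds for this subset.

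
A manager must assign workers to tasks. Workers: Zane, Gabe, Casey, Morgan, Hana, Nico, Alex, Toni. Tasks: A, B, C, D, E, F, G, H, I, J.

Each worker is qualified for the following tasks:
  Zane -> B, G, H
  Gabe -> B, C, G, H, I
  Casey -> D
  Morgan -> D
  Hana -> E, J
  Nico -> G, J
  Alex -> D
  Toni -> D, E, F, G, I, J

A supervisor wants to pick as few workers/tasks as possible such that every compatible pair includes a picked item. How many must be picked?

6

A maximum matching has 6 edges (e.g. Zane–B, Gabe–H, Casey–D, Hana–E, Nico–G, Toni–J).
By König's theorem the minimum vertex cover has the same size. One such cover is {Zane, Gabe, Hana, Nico, Toni, D}.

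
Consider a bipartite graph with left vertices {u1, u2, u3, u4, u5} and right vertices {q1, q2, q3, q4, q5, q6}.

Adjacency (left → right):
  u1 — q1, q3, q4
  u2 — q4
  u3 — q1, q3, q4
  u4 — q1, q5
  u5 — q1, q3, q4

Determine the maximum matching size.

A valid assignment of size 4: u1–q1, u2–q4, u3–q3, u4–q5.
The set {u1, u2, u3, u5} has only 3 neighbours ({q1, q3, q4}), so by Hall's theorem at most 4 of the 5 left vertices can be matched.

4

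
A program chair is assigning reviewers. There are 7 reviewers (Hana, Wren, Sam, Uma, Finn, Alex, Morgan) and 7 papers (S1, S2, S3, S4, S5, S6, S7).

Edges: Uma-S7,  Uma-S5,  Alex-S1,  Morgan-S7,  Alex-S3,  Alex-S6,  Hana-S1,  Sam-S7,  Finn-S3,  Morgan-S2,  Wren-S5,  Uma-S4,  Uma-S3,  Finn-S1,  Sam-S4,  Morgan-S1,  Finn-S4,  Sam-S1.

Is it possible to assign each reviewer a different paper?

Yes

One maximum matching: Hana-S1, Wren-S5, Sam-S7, Uma-S3, Finn-S4, Alex-S6, Morgan-S2.
Every reviewer is matched, so this is a perfect matching.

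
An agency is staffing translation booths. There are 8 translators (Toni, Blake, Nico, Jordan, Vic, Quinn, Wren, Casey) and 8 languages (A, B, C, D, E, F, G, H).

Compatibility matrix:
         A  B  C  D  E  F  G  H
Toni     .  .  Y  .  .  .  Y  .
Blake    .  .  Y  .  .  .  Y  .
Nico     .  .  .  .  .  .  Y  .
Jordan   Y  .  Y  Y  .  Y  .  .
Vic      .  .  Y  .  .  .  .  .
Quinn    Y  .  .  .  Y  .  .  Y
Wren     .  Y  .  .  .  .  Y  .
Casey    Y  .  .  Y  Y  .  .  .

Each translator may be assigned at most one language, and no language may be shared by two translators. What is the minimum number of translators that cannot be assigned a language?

2

For example, pair Toni-G, Blake-C, Jordan-F, Quinn-H, Wren-B, Casey-E.
The set {Toni, Blake, Nico, Vic} has only 2 neighbours ({C, G}), so by Hall's theorem at most 6 of the 8 translators can be matched.
That matches 6 of the 8, leaving 2 unmatched; no matching can do better.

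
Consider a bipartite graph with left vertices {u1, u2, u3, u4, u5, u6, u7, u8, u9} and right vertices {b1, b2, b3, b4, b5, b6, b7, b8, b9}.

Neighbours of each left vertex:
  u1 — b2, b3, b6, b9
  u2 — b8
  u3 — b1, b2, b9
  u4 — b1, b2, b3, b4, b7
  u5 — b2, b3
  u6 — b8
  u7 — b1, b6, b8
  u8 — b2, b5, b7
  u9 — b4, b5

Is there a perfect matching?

No

The set {u2, u6} has only 1 neighbour ({b8}), so by Hall's theorem at most 8 of the 9 left vertices can be matched.
Hence no matching covers every left vertex.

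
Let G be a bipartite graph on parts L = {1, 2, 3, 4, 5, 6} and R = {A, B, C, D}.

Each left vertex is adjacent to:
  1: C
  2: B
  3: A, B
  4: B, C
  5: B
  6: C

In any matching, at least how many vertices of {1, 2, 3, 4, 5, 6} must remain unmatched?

One maximum matching: 1-C, 2-B, 3-A.
The set {1, 2, 4, 5, 6} has only 2 neighbours ({B, C}), so by Hall's theorem at most 3 of the 6 left vertices can be matched.
That matches 3 of the 6, leaving 3 unmatched; no matching can do better.

3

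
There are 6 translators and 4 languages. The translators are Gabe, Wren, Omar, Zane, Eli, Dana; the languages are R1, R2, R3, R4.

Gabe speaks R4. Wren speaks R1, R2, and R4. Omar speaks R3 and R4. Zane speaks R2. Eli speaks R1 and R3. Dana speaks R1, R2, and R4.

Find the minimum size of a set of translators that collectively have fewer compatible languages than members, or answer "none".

Take S = {Gabe, Wren, Zane, Dana}. Its neighbourhood is {R1, R2, R4}, so |N(S)| = 3 < |S| = 4.
Every subset of size less than 4 has at least as many neighbours as members, so 4 is the minimum.

4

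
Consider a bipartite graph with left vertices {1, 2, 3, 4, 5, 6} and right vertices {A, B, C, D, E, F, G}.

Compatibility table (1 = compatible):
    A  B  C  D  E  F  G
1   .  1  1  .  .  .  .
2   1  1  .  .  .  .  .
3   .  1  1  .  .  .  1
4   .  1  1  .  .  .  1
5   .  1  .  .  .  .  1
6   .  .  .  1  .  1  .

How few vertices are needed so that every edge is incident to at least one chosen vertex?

5

{2, 6, B, C, G} is a vertex cover of size 5: every edge has an endpoint in this set.
No smaller cover exists because 1–C, 2–A, 3–G, 4–B, 6–F is a matching of size 5, and a cover must include an endpoint of each of these disjoint edges (König's theorem).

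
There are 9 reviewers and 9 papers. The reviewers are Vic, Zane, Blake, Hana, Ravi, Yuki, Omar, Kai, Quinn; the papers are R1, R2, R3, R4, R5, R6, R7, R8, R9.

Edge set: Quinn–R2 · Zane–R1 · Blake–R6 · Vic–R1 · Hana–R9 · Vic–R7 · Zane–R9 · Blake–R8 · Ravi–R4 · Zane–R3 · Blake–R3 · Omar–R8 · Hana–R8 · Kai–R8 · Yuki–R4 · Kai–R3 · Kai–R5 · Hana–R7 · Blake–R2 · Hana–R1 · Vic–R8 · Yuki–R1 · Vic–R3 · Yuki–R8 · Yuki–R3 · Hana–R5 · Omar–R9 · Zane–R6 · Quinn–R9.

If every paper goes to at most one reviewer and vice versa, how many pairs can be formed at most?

9

A valid assignment of size 9: Vic-R7, Zane-R6, Blake-R2, Hana-R1, Ravi-R4, Yuki-R3, Omar-R8, Kai-R5, Quinn-R9.
This saturates every reviewer, so 9 is the maximum.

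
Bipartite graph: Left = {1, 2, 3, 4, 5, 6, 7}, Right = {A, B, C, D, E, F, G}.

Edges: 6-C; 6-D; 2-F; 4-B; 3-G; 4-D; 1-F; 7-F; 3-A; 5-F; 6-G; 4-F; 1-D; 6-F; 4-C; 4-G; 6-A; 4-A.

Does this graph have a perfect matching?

No

The set {2, 5, 7} has only 1 neighbour ({F}), so by Hall's theorem at most 5 of the 7 left vertices can be matched.
Hence no matching covers every left vertex.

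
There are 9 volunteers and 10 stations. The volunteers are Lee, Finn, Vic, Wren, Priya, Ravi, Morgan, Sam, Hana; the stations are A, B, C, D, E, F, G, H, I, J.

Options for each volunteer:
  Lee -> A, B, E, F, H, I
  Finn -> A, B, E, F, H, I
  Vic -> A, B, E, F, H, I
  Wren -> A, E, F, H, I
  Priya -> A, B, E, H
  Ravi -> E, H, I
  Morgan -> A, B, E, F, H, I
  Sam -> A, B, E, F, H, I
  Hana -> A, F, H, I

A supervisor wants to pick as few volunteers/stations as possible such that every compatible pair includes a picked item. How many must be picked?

A maximum matching has 6 edges (e.g. Lee–H, Finn–I, Vic–F, Wren–A, Priya–B, Ravi–E).
By König's theorem the minimum vertex cover has the same size. One such cover is {A, B, E, F, H, I}.

6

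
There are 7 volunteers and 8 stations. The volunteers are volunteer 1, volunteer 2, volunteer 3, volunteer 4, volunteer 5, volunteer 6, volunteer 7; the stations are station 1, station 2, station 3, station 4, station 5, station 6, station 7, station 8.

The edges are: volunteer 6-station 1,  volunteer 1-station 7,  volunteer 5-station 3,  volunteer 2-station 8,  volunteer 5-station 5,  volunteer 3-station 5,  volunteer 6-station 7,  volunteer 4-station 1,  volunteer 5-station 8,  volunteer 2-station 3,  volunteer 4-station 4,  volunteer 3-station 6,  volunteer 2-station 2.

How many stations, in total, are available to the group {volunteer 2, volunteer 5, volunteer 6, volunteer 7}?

The union of neighbours of {volunteer 2, volunteer 5, volunteer 6, volunteer 7} is {station 1, station 2, station 3, station 5, station 7, station 8}, which has 6 elements.
Since |N(S)| = 6 ≥ |S| = 4, Hall's condition holds for this subset.

6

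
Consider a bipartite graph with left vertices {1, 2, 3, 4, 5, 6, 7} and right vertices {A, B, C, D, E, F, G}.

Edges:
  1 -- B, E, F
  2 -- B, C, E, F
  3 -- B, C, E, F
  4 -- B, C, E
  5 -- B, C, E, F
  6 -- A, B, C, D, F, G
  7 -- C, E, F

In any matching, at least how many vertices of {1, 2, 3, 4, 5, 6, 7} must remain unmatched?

One maximum matching: 1→F, 2→C, 3→E, 4→B, 6→G.
The set {1, 2, 3, 4, 5, 7} has only 4 neighbours ({B, C, E, F}), so by Hall's theorem at most 5 of the 7 left vertices can be matched.
That matches 5 of the 7, leaving 2 unmatched; no matching can do better.

2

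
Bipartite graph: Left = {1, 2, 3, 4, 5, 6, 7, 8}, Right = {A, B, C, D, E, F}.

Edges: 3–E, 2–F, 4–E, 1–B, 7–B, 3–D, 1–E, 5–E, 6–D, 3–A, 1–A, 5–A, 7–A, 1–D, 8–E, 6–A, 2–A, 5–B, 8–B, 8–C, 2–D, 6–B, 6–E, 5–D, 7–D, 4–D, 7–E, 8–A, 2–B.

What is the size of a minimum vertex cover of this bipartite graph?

{2, 8, A, B, D, E} is a vertex cover of size 6: every edge has an endpoint in this set.
No smaller cover exists because 1–E, 2–F, 3–A, 4–D, 5–B, 8–C is a matching of size 6, and a cover must include an endpoint of each of these disjoint edges (König's theorem).

6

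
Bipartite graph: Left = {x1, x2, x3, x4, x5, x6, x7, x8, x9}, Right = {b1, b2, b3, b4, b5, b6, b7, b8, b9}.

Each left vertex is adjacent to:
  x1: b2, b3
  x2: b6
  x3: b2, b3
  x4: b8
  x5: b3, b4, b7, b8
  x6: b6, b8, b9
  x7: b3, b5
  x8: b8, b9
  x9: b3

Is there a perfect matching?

The set {x1, x2, x3, x4, x6, x8, x9} has only 5 neighbours ({b2, b3, b6, b8, b9}), so by Hall's theorem at most 7 of the 9 left vertices can be matched.
Hence no matching covers every left vertex.

No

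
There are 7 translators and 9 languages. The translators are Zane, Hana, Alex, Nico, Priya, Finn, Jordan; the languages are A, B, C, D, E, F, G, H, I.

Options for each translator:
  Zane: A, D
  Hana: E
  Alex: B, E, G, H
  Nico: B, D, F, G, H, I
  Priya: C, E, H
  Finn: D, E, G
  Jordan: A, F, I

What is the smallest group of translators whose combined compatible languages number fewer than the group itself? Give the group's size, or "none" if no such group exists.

A matching saturating every translator exists, for instance Zane→A, Hana→E, Alex→B, Nico→G, Priya→C, Finn→D, Jordan→F.
By Hall's marriage theorem, this means |N(S)| ≥ |S| for every subset S, so no violating subset exists.

none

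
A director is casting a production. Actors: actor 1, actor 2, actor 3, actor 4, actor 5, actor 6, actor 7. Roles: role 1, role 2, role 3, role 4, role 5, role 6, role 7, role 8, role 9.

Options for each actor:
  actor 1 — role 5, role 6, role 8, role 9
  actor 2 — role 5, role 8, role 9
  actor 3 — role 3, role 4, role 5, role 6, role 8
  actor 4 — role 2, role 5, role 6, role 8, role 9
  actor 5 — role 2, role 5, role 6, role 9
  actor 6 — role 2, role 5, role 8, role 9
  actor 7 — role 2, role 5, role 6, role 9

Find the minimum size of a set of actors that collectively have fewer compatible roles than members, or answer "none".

6

Take S = {actor 1, actor 2, actor 4, actor 5, actor 6, actor 7}. Its neighbourhood is {role 2, role 5, role 6, role 8, role 9}, so |N(S)| = 5 < |S| = 6.
Every subset of size less than 6 has at least as many neighbours as members, so 6 is the minimum.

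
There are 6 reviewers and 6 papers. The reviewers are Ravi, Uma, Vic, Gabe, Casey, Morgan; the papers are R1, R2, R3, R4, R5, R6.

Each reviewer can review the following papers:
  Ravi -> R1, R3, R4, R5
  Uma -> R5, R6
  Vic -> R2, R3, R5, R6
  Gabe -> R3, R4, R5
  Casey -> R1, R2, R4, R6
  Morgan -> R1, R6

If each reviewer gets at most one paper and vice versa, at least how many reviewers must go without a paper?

For example, pair Ravi-R1, Uma-R5, Vic-R3, Gabe-R4, Casey-R2, Morgan-R6.
All 6 reviewers are matched, so no larger matching exists.
That matches 6 of the 6, leaving 0 unmatched; no matching can do better.

0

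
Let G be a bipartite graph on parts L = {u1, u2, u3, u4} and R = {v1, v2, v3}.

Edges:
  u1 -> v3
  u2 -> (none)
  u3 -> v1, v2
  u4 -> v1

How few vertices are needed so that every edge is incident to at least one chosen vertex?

3

{u1, u3, u4} is a vertex cover of size 3: every edge has an endpoint in this set.
No smaller cover exists because u1–v3, u3–v2, u4–v1 is a matching of size 3, and a cover must include an endpoint of each of these disjoint edges (König's theorem).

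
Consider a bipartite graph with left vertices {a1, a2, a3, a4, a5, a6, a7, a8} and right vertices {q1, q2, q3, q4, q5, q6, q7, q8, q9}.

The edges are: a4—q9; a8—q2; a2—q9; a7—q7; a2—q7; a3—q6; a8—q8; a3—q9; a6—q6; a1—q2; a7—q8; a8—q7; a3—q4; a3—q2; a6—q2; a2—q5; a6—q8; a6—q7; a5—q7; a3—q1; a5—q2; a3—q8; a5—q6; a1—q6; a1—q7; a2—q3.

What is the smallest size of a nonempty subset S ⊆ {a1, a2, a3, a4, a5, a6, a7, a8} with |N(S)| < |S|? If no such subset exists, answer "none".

5

Take S = {a1, a5, a6, a7, a8}. Its neighbourhood is {q2, q6, q7, q8}, so |N(S)| = 4 < |S| = 5.
Every subset of size less than 5 has at least as many neighbours as members, so 5 is the minimum.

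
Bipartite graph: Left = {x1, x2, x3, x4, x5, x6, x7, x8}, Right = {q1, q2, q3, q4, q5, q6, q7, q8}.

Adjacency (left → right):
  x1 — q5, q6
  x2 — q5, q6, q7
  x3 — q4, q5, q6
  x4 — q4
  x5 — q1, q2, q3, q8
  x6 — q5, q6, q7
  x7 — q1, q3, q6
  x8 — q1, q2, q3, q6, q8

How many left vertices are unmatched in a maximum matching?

1

A valid assignment of size 7: x1→q5, x2→q7, x3→q6, x4→q4, x5→q8, x7→q3, x8→q1.
The set {x1, x2, x3, x4, x6} has only 4 neighbours ({q4, q5, q6, q7}), so by Hall's theorem at most 7 of the 8 left vertices can be matched.
That matches 7 of the 8, leaving 1 unmatched; no matching can do better.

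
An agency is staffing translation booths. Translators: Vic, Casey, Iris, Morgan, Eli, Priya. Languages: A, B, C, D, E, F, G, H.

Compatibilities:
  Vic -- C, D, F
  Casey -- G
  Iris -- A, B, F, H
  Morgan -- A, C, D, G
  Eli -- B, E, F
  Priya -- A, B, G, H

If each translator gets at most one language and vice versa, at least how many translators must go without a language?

A valid assignment of size 6: Vic→C, Casey→G, Iris→F, Morgan→D, Eli→E, Priya→B.
All 6 translators are matched, so no larger matching exists.
That matches 6 of the 6, leaving 0 unmatched; no matching can do better.

0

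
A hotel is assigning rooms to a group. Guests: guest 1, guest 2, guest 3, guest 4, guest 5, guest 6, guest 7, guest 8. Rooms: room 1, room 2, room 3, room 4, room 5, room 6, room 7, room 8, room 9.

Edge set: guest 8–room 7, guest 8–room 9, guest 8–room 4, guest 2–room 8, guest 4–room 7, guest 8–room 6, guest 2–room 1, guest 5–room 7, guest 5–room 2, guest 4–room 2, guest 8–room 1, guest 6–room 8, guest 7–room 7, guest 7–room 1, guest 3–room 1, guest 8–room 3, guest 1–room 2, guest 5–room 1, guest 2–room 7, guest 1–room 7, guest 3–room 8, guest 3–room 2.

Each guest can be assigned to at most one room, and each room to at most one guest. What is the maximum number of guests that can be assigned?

5

One maximum matching: guest 1–room 2, guest 2–room 8, guest 3–room 1, guest 4–room 7, guest 8–room 4.
The set {guest 1, guest 2, guest 3, guest 4, guest 5, guest 6, guest 7} has only 4 neighbours ({room 1, room 2, room 7, room 8}), so by Hall's theorem at most 5 of the 8 guests can be matched.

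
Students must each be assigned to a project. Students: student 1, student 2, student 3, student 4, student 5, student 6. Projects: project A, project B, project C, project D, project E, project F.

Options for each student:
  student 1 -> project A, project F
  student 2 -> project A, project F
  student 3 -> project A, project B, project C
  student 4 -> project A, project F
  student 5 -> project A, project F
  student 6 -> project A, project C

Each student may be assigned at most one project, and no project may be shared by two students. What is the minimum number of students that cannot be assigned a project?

2

A valid assignment of size 4: student 1-project F, student 2-project A, student 3-project B, student 6-project C.
The set {student 1, student 2, student 4, student 5} has only 2 neighbours ({project A, project F}), so by Hall's theorem at most 4 of the 6 students can be matched.
That matches 4 of the 6, leaving 2 unmatched; no matching can do better.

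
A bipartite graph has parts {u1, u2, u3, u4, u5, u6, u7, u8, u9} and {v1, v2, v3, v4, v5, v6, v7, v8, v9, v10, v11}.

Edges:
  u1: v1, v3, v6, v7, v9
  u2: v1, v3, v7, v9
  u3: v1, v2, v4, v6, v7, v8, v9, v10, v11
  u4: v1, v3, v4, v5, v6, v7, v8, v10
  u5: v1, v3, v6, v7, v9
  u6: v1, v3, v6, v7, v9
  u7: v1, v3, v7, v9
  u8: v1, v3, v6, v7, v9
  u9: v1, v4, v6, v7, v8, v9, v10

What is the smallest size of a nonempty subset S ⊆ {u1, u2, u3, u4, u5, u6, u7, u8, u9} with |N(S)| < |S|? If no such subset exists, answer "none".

Take S = {u1, u2, u5, u6, u7, u8}. Its neighbourhood is {v1, v3, v6, v7, v9}, so |N(S)| = 5 < |S| = 6.
Every subset of size less than 6 has at least as many neighbours as members, so 6 is the minimum.

6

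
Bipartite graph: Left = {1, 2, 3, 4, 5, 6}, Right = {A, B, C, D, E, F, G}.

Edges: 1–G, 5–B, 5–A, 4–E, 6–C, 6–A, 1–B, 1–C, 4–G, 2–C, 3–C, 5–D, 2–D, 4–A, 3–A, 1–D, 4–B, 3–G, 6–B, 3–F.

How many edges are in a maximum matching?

6

A valid assignment of size 6: 1–G, 2–C, 3–F, 4–E, 5–D, 6–B.
All 6 left vertices are matched, so no larger matching exists.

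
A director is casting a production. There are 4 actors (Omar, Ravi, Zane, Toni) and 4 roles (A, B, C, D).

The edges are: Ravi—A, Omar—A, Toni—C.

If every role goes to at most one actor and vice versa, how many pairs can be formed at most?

2

For example, pair Omar-A, Toni-C.
The set {Omar, Ravi, Zane} has only 1 neighbour ({A}), so by Hall's theorem at most 2 of the 4 actors can be matched.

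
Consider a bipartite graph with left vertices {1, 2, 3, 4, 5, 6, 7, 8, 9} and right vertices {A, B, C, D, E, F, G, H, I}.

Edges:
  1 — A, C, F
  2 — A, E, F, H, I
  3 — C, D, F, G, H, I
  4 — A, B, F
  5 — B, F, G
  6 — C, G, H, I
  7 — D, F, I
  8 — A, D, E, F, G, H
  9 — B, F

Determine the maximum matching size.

9

For example, pair 1–C, 2–H, 3–D, 4–A, 5–F, 6–G, 7–I, 8–E, 9–B.
This saturates every left vertex, so 9 is the maximum.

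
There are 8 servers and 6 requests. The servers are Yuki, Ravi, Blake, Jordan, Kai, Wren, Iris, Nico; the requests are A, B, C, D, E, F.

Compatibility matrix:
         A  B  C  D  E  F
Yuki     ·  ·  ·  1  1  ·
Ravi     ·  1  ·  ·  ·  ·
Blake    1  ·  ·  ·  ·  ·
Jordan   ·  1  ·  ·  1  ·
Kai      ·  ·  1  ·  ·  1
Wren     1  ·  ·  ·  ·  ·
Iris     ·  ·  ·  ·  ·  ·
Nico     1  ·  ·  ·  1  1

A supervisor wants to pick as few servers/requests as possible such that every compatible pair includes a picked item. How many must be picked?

6

{Yuki, Ravi, Jordan, Kai, Nico, A} is a vertex cover of size 6: every edge has an endpoint in this set.
No smaller cover exists because Yuki–D, Ravi–B, Blake–A, Jordan–E, Kai–C, Nico–F is a matching of size 6, and a cover must include an endpoint of each of these disjoint edges (König's theorem).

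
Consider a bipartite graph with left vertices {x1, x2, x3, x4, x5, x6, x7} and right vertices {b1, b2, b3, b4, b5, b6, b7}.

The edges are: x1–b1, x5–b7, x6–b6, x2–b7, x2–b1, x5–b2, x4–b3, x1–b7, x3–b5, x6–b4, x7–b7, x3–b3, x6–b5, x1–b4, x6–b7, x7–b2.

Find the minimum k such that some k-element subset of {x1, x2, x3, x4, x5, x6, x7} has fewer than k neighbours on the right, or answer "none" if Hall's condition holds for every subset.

A matching saturating every left vertex exists, for instance x1→b4, x2→b1, x3→b5, x4→b3, x5→b2, x6→b6, x7→b7.
By Hall's marriage theorem, this means |N(S)| ≥ |S| for every subset S, so no violating subset exists.

none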